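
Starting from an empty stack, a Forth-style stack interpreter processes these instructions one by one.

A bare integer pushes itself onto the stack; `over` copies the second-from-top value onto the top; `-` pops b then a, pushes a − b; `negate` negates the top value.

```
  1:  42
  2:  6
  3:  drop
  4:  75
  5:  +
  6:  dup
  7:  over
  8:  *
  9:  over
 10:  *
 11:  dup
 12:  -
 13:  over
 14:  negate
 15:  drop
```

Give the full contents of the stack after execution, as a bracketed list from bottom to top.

42      42
6       42 6
drop    42
75      42 75
+       117
dup     117 117
over    117 117 117
*       117 13689
over    117 13689 117
*       117 1601613
dup     117 1601613 1601613
-       117 0
over    117 0 117
negate  117 0 -117
drop    117 0

[117, 0]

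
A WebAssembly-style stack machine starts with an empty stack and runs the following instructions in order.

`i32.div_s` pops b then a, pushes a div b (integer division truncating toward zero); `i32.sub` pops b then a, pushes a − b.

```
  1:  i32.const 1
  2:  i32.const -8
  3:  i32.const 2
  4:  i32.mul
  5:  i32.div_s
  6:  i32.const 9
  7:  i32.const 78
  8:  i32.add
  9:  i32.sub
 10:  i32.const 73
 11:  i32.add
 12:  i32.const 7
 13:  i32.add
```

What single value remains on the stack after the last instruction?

i32.const 1  : 1
i32.const -8 : 1 -8
i32.const 2  : 1 -8 2
i32.mul      : 1 -16
i32.div_s    : 0
i32.const 9  : 0 9
i32.const 78 : 0 9 78
i32.add      : 0 87
i32.sub      : -87
i32.const 73 : -87 73
i32.add      : -14
i32.const 7  : -14 7
i32.add      : -7

-7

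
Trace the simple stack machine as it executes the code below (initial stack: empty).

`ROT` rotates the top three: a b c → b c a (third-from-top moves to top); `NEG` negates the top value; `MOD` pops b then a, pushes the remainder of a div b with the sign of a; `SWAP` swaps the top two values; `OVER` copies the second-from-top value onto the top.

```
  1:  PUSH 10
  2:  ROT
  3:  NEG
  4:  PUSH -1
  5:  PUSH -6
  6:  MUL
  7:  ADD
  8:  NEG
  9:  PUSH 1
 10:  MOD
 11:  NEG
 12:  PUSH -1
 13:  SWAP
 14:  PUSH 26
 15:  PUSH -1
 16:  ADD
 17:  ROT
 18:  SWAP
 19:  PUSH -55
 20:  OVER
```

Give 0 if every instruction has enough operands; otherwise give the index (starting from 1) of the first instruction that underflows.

2

PUSH 10 → [10]
ROT  — needs 3 operands, stack has 1 → underflow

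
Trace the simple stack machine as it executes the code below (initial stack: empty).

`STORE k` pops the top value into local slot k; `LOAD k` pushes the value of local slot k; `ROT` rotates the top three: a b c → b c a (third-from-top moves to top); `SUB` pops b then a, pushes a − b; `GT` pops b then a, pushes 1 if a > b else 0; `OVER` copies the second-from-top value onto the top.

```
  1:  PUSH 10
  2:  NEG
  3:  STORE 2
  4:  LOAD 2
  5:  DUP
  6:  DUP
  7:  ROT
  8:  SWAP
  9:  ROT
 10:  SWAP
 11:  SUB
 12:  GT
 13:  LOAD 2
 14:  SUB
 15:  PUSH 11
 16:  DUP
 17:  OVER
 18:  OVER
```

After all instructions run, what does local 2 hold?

PUSH 10 : [10]
NEG     : [-10]
STORE 2 : []
LOAD 2  : [-10]
DUP     : [-10, -10]
DUP     : [-10, -10, -10]
ROT     : [-10, -10, -10]
SWAP    : [-10, -10, -10]
ROT     : [-10, -10, -10]
SWAP    : [-10, -10, -10]
SUB     : [-10, 0]
GT      : [0]
LOAD 2  : [0, -10]
SUB     : [10]
PUSH 11 : [10, 11]
DUP     : [10, 11, 11]
OVER    : [10, 11, 11, 11]
OVER    : [10, 11, 11, 11, 11]

-10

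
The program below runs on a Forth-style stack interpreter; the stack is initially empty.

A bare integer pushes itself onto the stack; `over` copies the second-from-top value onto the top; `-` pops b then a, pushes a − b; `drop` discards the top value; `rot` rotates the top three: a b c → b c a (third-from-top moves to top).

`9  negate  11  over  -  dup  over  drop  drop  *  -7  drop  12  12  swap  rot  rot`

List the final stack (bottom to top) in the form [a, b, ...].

9      → [9]
negate → [-9]
11     → [-9, 11]
over   → [-9, 11, -9]
-      → [-9, 20]
dup    → [-9, 20, 20]
over   → [-9, 20, 20, 20]
drop   → [-9, 20, 20]
drop   → [-9, 20]
*      → [-180]
-7     → [-180, -7]
drop   → [-180]
12     → [-180, 12]
12     → [-180, 12, 12]
swap   → [-180, 12, 12]
rot    → [12, 12, -180]
rot    → [12, -180, 12]

[12, -180, 12]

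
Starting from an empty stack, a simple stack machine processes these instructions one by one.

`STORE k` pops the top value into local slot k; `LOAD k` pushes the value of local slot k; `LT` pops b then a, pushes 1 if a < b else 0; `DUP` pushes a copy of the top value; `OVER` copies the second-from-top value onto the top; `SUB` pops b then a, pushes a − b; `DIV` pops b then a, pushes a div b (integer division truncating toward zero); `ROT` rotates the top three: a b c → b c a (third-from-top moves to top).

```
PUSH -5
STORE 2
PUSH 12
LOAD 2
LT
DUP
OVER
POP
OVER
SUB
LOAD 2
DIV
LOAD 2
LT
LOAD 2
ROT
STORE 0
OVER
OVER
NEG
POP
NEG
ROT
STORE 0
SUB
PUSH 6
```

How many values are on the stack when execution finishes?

2

PUSH -5 : [-5]
STORE 2 : []
PUSH 12 : [12]
LOAD 2  : [12, -5]
LT      : [0]
DUP     : [0, 0]
OVER    : [0, 0, 0]
POP     : [0, 0]
OVER    : [0, 0, 0]
SUB     : [0, 0]
LOAD 2  : [0, 0, -5]
DIV     : [0, 0]
LOAD 2  : [0, 0, -5]
LT      : [0, 0]
LOAD 2  : [0, 0, -5]
ROT     : [0, -5, 0]
STORE 0 : [0, -5]
OVER    : [0, -5, 0]
OVER    : [0, -5, 0, -5]
NEG     : [0, -5, 0, 5]
POP     : [0, -5, 0]
NEG     : [0, -5, 0]
ROT     : [-5, 0, 0]
STORE 0 : [-5, 0]
SUB     : [-5]
PUSH 6  : [-5, 6]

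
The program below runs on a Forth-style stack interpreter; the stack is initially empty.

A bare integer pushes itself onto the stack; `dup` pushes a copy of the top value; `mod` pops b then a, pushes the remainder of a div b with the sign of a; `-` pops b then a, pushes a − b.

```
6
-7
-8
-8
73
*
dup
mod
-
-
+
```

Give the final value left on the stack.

6   -> 6
-7  -> 6 -7
-8  -> 6 -7 -8
-8  -> 6 -7 -8 -8
73  -> 6 -7 -8 -8 73
*   -> 6 -7 -8 -584
dup -> 6 -7 -8 -584 -584
mod -> 6 -7 -8 0
-   -> 6 -7 -8
-   -> 6 1
+   -> 7

7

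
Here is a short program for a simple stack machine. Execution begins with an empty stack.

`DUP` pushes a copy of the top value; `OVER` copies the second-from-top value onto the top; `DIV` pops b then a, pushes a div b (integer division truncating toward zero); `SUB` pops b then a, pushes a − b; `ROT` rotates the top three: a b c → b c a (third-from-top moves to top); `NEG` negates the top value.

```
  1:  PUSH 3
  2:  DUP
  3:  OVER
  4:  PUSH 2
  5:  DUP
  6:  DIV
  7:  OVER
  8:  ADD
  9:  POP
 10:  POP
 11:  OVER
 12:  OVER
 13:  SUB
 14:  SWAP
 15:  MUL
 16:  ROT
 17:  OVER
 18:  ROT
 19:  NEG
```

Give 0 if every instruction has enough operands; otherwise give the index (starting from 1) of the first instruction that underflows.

16

PUSH 3 -> [3]
DUP    -> [3, 3]
OVER   -> [3, 3, 3]
PUSH 2 -> [3, 3, 3, 2]
DUP    -> [3, 3, 3, 2, 2]
DIV    -> [3, 3, 3, 1]
OVER   -> [3, 3, 3, 1, 3]
ADD    -> [3, 3, 3, 4]
POP    -> [3, 3, 3]
POP    -> [3, 3]
OVER   -> [3, 3, 3]
OVER   -> [3, 3, 3, 3]
SUB    -> [3, 3, 0]
SWAP   -> [3, 0, 3]
MUL    -> [3, 0]
ROT  — needs 3 operands, stack has 2 → underflow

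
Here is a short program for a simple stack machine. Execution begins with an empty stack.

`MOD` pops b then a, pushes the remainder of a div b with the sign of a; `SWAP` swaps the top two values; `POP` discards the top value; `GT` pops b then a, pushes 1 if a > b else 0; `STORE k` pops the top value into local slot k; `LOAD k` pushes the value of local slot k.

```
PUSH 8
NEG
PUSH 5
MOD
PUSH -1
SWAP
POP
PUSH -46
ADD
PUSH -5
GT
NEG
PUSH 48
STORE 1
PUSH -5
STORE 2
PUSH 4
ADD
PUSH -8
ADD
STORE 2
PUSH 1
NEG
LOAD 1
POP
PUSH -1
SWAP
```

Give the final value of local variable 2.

PUSH 8   → 8
NEG      → -8
PUSH 5   → -8 5
MOD      → -3
PUSH -1  → -3 -1
SWAP     → -1 -3
POP      → -1
PUSH -46 → -1 -46
ADD      → -47
PUSH -5  → -47 -5
GT       → 0
NEG      → 0
PUSH 48  → 0 48
STORE 1  → 0
PUSH -5  → 0 -5
STORE 2  → 0
PUSH 4   → 0 4
ADD      → 4
PUSH -8  → 4 -8
ADD      → -4
STORE 2  → (empty)
PUSH 1   → 1
NEG      → -1
LOAD 1   → -1 48
POP      → -1
PUSH -1  → -1 -1
SWAP     → -1 -1

-4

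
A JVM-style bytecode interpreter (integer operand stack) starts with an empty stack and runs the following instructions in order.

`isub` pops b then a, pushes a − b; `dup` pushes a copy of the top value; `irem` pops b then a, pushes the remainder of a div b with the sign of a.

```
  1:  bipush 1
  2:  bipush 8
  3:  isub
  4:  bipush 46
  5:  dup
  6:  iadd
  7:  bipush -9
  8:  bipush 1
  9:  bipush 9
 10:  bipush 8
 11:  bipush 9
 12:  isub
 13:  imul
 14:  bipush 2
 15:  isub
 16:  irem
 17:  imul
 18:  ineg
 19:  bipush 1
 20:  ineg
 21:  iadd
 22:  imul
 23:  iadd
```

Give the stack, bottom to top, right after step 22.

[-7, 736]

bipush 1  : 1
bipush 8  : 1 8
isub      : -7
bipush 46 : -7 46
dup       : -7 46 46
iadd      : -7 92
bipush -9 : -7 92 -9
bipush 1  : -7 92 -9 1
bipush 9  : -7 92 -9 1 9
bipush 8  : -7 92 -9 1 9 8
bipush 9  : -7 92 -9 1 9 8 9
isub      : -7 92 -9 1 9 -1
imul      : -7 92 -9 1 -9
bipush 2  : -7 92 -9 1 -9 2
isub      : -7 92 -9 1 -11
irem      : -7 92 -9 1
imul      : -7 92 -9
ineg      : -7 92 9
bipush 1  : -7 92 9 1
ineg      : -7 92 9 -1
iadd      : -7 92 8
imul      : -7 736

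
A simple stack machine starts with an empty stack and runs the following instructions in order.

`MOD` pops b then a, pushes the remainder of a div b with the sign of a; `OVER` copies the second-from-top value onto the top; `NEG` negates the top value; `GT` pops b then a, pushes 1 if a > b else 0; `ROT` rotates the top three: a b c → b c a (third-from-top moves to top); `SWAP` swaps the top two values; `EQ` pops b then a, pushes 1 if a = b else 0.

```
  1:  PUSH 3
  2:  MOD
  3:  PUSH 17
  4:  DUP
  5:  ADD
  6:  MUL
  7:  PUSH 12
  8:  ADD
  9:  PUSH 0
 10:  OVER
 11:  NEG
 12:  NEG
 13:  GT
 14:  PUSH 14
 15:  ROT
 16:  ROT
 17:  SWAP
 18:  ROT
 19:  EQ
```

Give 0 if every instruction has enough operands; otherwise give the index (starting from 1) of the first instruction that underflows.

PUSH 3 -> [3]
MOD  — needs 2 operands, stack has 1 → underflow

2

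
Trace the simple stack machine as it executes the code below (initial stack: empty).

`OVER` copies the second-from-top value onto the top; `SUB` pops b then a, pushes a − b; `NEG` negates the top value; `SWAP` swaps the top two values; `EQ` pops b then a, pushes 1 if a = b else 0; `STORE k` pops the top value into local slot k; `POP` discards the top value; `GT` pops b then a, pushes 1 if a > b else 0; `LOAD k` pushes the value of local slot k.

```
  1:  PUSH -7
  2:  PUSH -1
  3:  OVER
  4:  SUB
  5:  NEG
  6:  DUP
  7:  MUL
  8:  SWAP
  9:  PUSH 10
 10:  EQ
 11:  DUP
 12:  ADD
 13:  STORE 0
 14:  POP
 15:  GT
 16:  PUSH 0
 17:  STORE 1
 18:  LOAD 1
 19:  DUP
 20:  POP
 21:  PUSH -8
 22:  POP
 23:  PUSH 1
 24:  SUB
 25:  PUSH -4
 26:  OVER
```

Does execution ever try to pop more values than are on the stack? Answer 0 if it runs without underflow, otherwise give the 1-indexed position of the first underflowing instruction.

PUSH -7 → -7
PUSH -1 → -7 -1
OVER    → -7 -1 -7
SUB     → -7 6
NEG     → -7 -6
DUP     → -7 -6 -6
MUL     → -7 36
SWAP    → 36 -7
PUSH 10 → 36 -7 10
EQ      → 36 0
DUP     → 36 0 0
ADD     → 36 0
STORE 0 → 36
POP     → (empty)
GT  — needs 2 operands, stack has 0 → underflow

15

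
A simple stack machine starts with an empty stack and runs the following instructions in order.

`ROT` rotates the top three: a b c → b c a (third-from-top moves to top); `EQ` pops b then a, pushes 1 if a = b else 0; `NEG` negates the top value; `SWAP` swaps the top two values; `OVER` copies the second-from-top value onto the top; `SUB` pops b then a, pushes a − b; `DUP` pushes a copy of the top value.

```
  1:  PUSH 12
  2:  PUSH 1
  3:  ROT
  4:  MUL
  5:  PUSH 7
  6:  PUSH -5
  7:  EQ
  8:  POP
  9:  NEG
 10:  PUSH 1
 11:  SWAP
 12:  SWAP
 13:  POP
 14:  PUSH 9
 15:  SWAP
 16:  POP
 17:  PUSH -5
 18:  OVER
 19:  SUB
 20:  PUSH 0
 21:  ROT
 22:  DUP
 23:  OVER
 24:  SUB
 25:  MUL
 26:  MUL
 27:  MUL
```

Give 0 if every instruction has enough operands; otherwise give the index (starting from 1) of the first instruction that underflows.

PUSH 12 → [12]
PUSH 1  → [12, 1]
ROT  — needs 3 operands, stack has 2 → underflow

3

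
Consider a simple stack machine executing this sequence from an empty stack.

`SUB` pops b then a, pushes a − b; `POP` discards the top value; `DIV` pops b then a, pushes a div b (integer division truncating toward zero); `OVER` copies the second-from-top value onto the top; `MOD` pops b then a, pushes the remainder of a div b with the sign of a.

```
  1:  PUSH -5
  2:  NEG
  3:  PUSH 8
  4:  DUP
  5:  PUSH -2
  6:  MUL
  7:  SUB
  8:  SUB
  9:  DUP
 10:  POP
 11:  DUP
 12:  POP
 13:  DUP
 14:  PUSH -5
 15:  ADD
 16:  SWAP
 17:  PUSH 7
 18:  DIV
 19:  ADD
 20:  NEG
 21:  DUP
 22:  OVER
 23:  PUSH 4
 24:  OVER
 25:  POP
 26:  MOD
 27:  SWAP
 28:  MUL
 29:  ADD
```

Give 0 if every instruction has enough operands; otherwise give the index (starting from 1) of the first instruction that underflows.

0

PUSH -5 -> -5
NEG     -> 5
PUSH 8  -> 5 8
DUP     -> 5 8 8
PUSH -2 -> 5 8 8 -2
MUL     -> 5 8 -16
SUB     -> 5 24
SUB     -> -19
DUP     -> -19 -19
POP     -> -19
DUP     -> -19 -19
POP     -> -19
DUP     -> -19 -19
PUSH -5 -> -19 -19 -5
ADD     -> -19 -24
SWAP    -> -24 -19
PUSH 7  -> -24 -19 7
DIV     -> -24 -2
ADD     -> -26
NEG     -> 26
DUP     -> 26 26
OVER    -> 26 26 26
PUSH 4  -> 26 26 26 4
OVER    -> 26 26 26 4 26
POP     -> 26 26 26 4
MOD     -> 26 26 2
SWAP    -> 26 2 26
MUL     -> 26 52
ADD     -> 78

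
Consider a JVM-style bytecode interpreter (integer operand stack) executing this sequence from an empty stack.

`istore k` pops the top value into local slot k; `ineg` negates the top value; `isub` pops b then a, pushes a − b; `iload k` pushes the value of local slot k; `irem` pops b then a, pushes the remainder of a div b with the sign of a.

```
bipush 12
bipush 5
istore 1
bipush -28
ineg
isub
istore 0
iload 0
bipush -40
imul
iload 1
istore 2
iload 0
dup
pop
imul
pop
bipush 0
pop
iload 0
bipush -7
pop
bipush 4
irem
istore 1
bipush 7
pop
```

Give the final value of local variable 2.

5

bipush 12  : 12
bipush 5   : 12 5
istore 1   : 12
bipush -28 : 12 -28
ineg       : 12 28
isub       : -16
istore 0   : (empty)
iload 0    : -16
bipush -40 : -16 -40
imul       : 640
iload 1    : 640 5
istore 2   : 640
iload 0    : 640 -16
dup        : 640 -16 -16
pop        : 640 -16
imul       : -10240
pop        : (empty)
bipush 0   : 0
pop        : (empty)
iload 0    : -16
bipush -7  : -16 -7
pop        : -16
bipush 4   : -16 4
irem       : 0
istore 1   : (empty)
bipush 7   : 7
pop        : (empty)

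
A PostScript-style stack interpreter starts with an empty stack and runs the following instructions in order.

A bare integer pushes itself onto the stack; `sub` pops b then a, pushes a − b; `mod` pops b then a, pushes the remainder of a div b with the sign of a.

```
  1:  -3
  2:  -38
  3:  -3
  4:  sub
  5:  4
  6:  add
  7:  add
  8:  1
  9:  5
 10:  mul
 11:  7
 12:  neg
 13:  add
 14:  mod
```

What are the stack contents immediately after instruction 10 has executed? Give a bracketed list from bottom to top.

[-34, 5]

-3  : [-3]
-38 : [-3, -38]
-3  : [-3, -38, -3]
sub : [-3, -35]
4   : [-3, -35, 4]
add : [-3, -31]
add : [-34]
1   : [-34, 1]
5   : [-34, 1, 5]
mul : [-34, 5]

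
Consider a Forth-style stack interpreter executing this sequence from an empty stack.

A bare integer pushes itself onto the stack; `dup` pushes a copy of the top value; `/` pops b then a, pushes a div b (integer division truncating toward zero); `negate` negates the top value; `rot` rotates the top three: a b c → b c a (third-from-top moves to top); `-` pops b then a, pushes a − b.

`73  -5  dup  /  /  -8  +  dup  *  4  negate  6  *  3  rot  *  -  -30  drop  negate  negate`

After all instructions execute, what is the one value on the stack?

73     → [73]
-5     → [73, -5]
dup    → [73, -5, -5]
/      → [73, 1]
/      → [73]
-8     → [73, -8]
+      → [65]
dup    → [65, 65]
*      → [4225]
4      → [4225, 4]
negate → [4225, -4]
6      → [4225, -4, 6]
*      → [4225, -24]
3      → [4225, -24, 3]
rot    → [-24, 3, 4225]
*      → [-24, 12675]
-      → [-12699]
-30    → [-12699, -30]
drop   → [-12699]
negate → [12699]
negate → [-12699]

-12699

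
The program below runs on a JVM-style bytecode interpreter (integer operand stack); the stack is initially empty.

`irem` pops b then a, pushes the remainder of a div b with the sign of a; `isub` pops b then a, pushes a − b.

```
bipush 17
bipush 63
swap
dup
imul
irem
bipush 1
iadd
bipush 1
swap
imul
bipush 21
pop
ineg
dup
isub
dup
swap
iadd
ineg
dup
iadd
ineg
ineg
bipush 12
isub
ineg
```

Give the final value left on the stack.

bipush 17 → 17
bipush 63 → 17 63
swap      → 63 17
dup       → 63 17 17
imul      → 63 289
irem      → 63
bipush 1  → 63 1
iadd      → 64
bipush 1  → 64 1
swap      → 1 64
imul      → 64
bipush 21 → 64 21
pop       → 64
ineg      → -64
dup       → -64 -64
isub      → 0
dup       → 0 0
swap      → 0 0
iadd      → 0
ineg      → 0
dup       → 0 0
iadd      → 0
ineg      → 0
ineg      → 0
bipush 12 → 0 12
isub      → -12
ineg      → 12

12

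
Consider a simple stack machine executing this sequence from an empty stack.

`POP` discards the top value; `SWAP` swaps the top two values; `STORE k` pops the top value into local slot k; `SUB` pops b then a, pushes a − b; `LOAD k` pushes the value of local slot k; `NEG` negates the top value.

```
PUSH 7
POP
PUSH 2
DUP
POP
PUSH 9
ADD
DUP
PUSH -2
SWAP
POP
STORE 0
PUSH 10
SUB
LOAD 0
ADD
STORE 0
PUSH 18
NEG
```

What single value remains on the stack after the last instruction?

PUSH 7  → [7]
POP     → []
PUSH 2  → [2]
DUP     → [2, 2]
POP     → [2]
PUSH 9  → [2, 9]
ADD     → [11]
DUP     → [11, 11]
PUSH -2 → [11, 11, -2]
SWAP    → [11, -2, 11]
POP     → [11, -2]
STORE 0 → [11]
PUSH 10 → [11, 10]
SUB     → [1]
LOAD 0  → [1, -2]
ADD     → [-1]
STORE 0 → []
PUSH 18 → [18]
NEG     → [-18]

-18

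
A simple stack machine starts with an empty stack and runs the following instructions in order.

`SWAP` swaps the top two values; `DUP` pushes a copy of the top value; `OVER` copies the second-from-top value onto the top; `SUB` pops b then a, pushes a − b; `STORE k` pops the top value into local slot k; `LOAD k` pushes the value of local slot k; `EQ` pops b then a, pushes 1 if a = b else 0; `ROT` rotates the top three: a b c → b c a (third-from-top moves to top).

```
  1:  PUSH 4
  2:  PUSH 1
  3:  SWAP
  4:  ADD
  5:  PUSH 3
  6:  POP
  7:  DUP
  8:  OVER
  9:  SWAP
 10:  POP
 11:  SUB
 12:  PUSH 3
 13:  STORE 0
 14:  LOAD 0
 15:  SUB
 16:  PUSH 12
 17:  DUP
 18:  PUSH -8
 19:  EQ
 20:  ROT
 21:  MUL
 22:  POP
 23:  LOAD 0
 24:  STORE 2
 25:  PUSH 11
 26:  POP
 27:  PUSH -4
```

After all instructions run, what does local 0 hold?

PUSH 4   4
PUSH 1   4 1
SWAP     1 4
ADD      5
PUSH 3   5 3
POP      5
DUP      5 5
OVER     5 5 5
SWAP     5 5 5
POP      5 5
SUB      0
PUSH 3   0 3
STORE 0  0
LOAD 0   0 3
SUB      -3
PUSH 12  -3 12
DUP      -3 12 12
PUSH -8  -3 12 12 -8
EQ       -3 12 0
ROT      12 0 -3
MUL      12 0
POP      12
LOAD 0   12 3
STORE 2  12
PUSH 11  12 11
POP      12
PUSH -4  12 -4

3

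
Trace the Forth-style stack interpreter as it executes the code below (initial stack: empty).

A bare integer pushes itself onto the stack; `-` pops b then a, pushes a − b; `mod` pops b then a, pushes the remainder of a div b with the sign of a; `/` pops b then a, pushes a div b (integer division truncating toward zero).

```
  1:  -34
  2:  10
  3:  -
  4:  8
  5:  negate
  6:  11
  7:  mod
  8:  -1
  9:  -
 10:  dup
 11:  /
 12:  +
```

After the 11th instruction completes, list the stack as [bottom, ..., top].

[-44, 1]

-34    -> [-34]
10     -> [-34, 10]
-      -> [-44]
8      -> [-44, 8]
negate -> [-44, -8]
11     -> [-44, -8, 11]
mod    -> [-44, -8]
-1     -> [-44, -8, -1]
-      -> [-44, -7]
dup    -> [-44, -7, -7]
/      -> [-44, 1]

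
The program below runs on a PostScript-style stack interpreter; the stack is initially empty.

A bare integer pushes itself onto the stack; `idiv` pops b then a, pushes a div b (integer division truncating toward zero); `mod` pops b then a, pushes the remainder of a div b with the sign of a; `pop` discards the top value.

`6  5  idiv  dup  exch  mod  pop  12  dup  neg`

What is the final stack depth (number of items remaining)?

2

6    -> [6]
5    -> [6, 5]
idiv -> [1]
dup  -> [1, 1]
exch -> [1, 1]
mod  -> [0]
pop  -> []
12   -> [12]
dup  -> [12, 12]
neg  -> [12, -12]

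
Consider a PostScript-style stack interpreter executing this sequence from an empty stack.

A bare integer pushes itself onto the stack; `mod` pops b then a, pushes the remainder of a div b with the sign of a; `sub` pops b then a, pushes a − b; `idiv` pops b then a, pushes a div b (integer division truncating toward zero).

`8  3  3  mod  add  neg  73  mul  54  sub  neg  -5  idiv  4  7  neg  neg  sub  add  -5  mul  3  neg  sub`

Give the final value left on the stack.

8     8
3     8 3
3     8 3 3
mod   8 0
add   8
neg   -8
73    -8 73
mul   -584
54    -584 54
sub   -638
neg   638
-5    638 -5
idiv  -127
4     -127 4
7     -127 4 7
neg   -127 4 -7
neg   -127 4 7
sub   -127 -3
add   -130
-5    -130 -5
mul   650
3     650 3
neg   650 -3
sub   653

653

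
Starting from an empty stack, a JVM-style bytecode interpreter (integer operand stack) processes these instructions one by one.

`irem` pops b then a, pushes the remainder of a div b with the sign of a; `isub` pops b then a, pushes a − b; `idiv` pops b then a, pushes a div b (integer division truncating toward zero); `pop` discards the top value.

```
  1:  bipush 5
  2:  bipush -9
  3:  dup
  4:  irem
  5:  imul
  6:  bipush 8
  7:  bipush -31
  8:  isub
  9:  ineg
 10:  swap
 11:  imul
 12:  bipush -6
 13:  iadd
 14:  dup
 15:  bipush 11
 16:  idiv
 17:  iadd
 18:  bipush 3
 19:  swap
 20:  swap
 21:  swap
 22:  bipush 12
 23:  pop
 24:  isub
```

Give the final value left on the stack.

9

bipush 5   -> [5]
bipush -9  -> [5, -9]
dup        -> [5, -9, -9]
irem       -> [5, 0]
imul       -> [0]
bipush 8   -> [0, 8]
bipush -31 -> [0, 8, -31]
isub       -> [0, 39]
ineg       -> [0, -39]
swap       -> [-39, 0]
imul       -> [0]
bipush -6  -> [0, -6]
iadd       -> [-6]
dup        -> [-6, -6]
bipush 11  -> [-6, -6, 11]
idiv       -> [-6, 0]
iadd       -> [-6]
bipush 3   -> [-6, 3]
swap       -> [3, -6]
swap       -> [-6, 3]
swap       -> [3, -6]
bipush 12  -> [3, -6, 12]
pop        -> [3, -6]
isub       -> [9]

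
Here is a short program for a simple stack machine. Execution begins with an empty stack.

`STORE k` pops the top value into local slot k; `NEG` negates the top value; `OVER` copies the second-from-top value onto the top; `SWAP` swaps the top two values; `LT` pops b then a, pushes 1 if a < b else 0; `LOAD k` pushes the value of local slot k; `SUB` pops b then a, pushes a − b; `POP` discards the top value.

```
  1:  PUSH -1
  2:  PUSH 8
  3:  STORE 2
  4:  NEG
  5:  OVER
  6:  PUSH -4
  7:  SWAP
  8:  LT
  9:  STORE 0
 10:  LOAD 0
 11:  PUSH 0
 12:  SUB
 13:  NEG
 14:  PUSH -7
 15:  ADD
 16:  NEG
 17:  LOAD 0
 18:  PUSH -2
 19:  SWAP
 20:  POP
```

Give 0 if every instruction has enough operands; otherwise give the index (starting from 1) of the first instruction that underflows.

5

PUSH -1 -> -1
PUSH 8  -> -1 8
STORE 2 -> -1
NEG     -> 1
OVER  — needs 2 operands, stack has 1 → underflow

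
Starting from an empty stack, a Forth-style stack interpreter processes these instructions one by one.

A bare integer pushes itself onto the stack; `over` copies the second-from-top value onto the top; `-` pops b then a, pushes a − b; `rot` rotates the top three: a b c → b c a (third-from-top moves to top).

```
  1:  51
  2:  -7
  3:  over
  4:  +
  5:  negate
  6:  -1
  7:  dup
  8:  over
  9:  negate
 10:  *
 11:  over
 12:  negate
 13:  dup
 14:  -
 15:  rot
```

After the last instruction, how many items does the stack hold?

51     : [51]
-7     : [51, -7]
over   : [51, -7, 51]
+      : [51, 44]
negate : [51, -44]
-1     : [51, -44, -1]
dup    : [51, -44, -1, -1]
over   : [51, -44, -1, -1, -1]
negate : [51, -44, -1, -1, 1]
*      : [51, -44, -1, -1]
over   : [51, -44, -1, -1, -1]
negate : [51, -44, -1, -1, 1]
dup    : [51, -44, -1, -1, 1, 1]
-      : [51, -44, -1, -1, 0]
rot    : [51, -44, -1, 0, -1]

5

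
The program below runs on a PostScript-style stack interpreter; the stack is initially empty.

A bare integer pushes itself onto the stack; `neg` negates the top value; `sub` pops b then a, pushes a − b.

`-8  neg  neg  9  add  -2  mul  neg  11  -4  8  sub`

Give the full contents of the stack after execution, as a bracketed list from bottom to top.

-8  : -8
neg : 8
neg : -8
9   : -8 9
add : 1
-2  : 1 -2
mul : -2
neg : 2
11  : 2 11
-4  : 2 11 -4
8   : 2 11 -4 8
sub : 2 11 -12

[2, 11, -12]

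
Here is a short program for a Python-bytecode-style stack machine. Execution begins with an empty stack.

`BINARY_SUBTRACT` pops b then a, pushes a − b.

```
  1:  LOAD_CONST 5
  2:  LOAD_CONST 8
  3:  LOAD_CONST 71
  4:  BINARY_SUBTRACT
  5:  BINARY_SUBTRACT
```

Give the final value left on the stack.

68

LOAD_CONST 5    -> [5]
LOAD_CONST 8    -> [5, 8]
LOAD_CONST 71   -> [5, 8, 71]
BINARY_SUBTRACT -> [5, -63]
BINARY_SUBTRACT -> [68]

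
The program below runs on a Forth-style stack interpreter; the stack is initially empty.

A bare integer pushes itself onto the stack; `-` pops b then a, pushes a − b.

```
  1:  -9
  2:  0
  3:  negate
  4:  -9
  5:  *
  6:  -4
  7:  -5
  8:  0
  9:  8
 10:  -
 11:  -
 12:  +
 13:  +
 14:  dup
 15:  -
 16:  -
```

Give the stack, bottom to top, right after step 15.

-9      [-9]
0       [-9, 0]
negate  [-9, 0]
-9      [-9, 0, -9]
*       [-9, 0]
-4      [-9, 0, -4]
-5      [-9, 0, -4, -5]
0       [-9, 0, -4, -5, 0]
8       [-9, 0, -4, -5, 0, 8]
-       [-9, 0, -4, -5, -8]
-       [-9, 0, -4, 3]
+       [-9, 0, -1]
+       [-9, -1]
dup     [-9, -1, -1]
-       [-9, 0]

[-9, 0]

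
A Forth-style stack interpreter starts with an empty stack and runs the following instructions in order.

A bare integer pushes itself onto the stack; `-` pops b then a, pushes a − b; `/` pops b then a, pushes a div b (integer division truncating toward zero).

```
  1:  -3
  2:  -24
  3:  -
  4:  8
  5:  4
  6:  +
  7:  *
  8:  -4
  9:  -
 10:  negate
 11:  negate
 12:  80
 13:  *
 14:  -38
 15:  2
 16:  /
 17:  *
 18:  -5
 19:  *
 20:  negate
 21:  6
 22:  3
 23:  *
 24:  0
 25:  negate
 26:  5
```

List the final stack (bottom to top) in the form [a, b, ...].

[-1945600, 18, 0, 5]

-3     -> -3
-24    -> -3 -24
-      -> 21
8      -> 21 8
4      -> 21 8 4
+      -> 21 12
*      -> 252
-4     -> 252 -4
-      -> 256
negate -> -256
negate -> 256
80     -> 256 80
*      -> 20480
-38    -> 20480 -38
2      -> 20480 -38 2
/      -> 20480 -19
*      -> -389120
-5     -> -389120 -5
*      -> 1945600
negate -> -1945600
6      -> -1945600 6
3      -> -1945600 6 3
*      -> -1945600 18
0      -> -1945600 18 0
negate -> -1945600 18 0
5      -> -1945600 18 0 5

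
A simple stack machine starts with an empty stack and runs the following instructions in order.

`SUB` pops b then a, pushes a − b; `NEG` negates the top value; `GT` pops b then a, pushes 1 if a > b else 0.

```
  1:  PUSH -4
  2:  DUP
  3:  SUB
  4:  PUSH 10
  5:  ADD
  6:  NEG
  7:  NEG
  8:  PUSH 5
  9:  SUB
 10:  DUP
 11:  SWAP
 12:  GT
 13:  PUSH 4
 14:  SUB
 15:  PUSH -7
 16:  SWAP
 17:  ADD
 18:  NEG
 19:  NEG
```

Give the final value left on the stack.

PUSH -4 -> -4
DUP     -> -4 -4
SUB     -> 0
PUSH 10 -> 0 10
ADD     -> 10
NEG     -> -10
NEG     -> 10
PUSH 5  -> 10 5
SUB     -> 5
DUP     -> 5 5
SWAP    -> 5 5
GT      -> 0
PUSH 4  -> 0 4
SUB     -> -4
PUSH -7 -> -4 -7
SWAP    -> -7 -4
ADD     -> -11
NEG     -> 11
NEG     -> -11

-11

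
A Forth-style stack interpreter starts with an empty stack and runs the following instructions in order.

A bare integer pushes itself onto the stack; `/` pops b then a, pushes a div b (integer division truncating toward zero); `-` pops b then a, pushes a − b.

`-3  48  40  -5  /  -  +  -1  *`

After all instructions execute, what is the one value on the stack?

-3 : -3
48 : -3 48
40 : -3 48 40
-5 : -3 48 40 -5
/  : -3 48 -8
-  : -3 56
+  : 53
-1 : 53 -1
*  : -53

-53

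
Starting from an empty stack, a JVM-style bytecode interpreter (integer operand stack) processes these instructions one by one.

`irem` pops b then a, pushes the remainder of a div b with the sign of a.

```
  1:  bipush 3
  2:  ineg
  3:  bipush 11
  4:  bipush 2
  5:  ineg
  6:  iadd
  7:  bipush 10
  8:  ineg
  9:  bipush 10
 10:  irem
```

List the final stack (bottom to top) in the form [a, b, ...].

bipush 3  : [3]
ineg      : [-3]
bipush 11 : [-3, 11]
bipush 2  : [-3, 11, 2]
ineg      : [-3, 11, -2]
iadd      : [-3, 9]
bipush 10 : [-3, 9, 10]
ineg      : [-3, 9, -10]
bipush 10 : [-3, 9, -10, 10]
irem      : [-3, 9, 0]

[-3, 9, 0]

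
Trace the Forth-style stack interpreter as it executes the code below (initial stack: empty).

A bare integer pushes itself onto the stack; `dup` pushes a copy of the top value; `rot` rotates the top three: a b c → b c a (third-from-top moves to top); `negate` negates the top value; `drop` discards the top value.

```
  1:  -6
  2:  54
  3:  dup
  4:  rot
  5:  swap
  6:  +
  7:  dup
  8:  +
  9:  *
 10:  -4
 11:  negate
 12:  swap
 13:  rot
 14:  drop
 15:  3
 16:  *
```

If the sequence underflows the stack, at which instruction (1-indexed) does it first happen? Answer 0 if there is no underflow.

13

-6     -> [-6]
54     -> [-6, 54]
dup    -> [-6, 54, 54]
rot    -> [54, 54, -6]
swap   -> [54, -6, 54]
+      -> [54, 48]
dup    -> [54, 48, 48]
+      -> [54, 96]
*      -> [5184]
-4     -> [5184, -4]
negate -> [5184, 4]
swap   -> [4, 5184]
rot  — needs 3 operands, stack has 2 → underflow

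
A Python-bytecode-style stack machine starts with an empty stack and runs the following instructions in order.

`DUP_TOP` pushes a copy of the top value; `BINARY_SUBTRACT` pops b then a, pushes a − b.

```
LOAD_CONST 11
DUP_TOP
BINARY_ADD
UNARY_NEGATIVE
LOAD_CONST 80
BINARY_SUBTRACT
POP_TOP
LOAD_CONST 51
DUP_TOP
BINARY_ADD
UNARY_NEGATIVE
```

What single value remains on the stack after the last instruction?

-102

LOAD_CONST 11   : 11
DUP_TOP         : 11 11
BINARY_ADD      : 22
UNARY_NEGATIVE  : -22
LOAD_CONST 80   : -22 80
BINARY_SUBTRACT : -102
POP_TOP         : (empty)
LOAD_CONST 51   : 51
DUP_TOP         : 51 51
BINARY_ADD      : 102
UNARY_NEGATIVE  : -102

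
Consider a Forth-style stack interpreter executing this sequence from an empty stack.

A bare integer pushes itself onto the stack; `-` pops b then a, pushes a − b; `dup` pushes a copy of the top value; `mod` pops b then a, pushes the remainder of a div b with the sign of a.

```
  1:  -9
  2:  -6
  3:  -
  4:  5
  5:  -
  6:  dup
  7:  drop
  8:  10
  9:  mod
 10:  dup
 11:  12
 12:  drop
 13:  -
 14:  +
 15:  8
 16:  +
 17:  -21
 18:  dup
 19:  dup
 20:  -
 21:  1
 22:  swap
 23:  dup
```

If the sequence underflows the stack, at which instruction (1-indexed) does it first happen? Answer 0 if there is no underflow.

14

-9    [-9]
-6    [-9, -6]
-     [-3]
5     [-3, 5]
-     [-8]
dup   [-8, -8]
drop  [-8]
10    [-8, 10]
mod   [-8]
dup   [-8, -8]
12    [-8, -8, 12]
drop  [-8, -8]
-     [0]
+  — needs 2 operands, stack has 1 → underflow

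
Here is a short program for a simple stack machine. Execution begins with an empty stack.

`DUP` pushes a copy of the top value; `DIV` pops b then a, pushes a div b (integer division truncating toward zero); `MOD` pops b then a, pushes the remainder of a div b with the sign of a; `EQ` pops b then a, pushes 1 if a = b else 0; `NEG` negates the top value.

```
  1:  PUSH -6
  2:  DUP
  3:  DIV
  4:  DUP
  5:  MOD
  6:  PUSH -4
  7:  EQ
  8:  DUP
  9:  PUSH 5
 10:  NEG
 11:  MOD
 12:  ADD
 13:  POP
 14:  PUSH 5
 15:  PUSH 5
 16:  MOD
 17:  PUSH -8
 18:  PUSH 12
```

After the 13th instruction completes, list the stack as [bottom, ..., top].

[]

PUSH -6 : -6
DUP     : -6 -6
DIV     : 1
DUP     : 1 1
MOD     : 0
PUSH -4 : 0 -4
EQ      : 0
DUP     : 0 0
PUSH 5  : 0 0 5
NEG     : 0 0 -5
MOD     : 0 0
ADD     : 0
POP     : (empty)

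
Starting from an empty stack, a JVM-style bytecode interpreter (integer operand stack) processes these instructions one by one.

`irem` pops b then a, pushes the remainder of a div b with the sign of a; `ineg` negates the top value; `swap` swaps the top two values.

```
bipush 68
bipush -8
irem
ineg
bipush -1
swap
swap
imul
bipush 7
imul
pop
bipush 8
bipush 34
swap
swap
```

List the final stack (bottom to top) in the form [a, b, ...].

[8, 34]

bipush 68 : 68
bipush -8 : 68 -8
irem      : 4
ineg      : -4
bipush -1 : -4 -1
swap      : -1 -4
swap      : -4 -1
imul      : 4
bipush 7  : 4 7
imul      : 28
pop       : (empty)
bipush 8  : 8
bipush 34 : 8 34
swap      : 34 8
swap      : 8 34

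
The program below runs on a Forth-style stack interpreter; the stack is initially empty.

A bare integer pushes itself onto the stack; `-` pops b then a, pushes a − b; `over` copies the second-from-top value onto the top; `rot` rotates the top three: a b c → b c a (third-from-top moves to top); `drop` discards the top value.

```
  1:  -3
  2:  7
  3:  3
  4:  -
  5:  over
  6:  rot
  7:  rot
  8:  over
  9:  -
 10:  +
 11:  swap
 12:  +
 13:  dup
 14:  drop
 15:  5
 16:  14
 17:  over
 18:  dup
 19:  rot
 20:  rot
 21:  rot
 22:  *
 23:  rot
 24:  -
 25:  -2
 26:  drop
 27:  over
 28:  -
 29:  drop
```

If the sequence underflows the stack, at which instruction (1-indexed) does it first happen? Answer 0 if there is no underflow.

0

-3   : -3
7    : -3 7
3    : -3 7 3
-    : -3 4
over : -3 4 -3
rot  : 4 -3 -3
rot  : -3 -3 4
over : -3 -3 4 -3
-    : -3 -3 7
+    : -3 4
swap : 4 -3
+    : 1
dup  : 1 1
drop : 1
5    : 1 5
14   : 1 5 14
over : 1 5 14 5
dup  : 1 5 14 5 5
rot  : 1 5 5 5 14
rot  : 1 5 5 14 5
rot  : 1 5 14 5 5
*    : 1 5 14 25
rot  : 1 14 25 5
-    : 1 14 20
-2   : 1 14 20 -2
drop : 1 14 20
over : 1 14 20 14
-    : 1 14 6
drop : 1 14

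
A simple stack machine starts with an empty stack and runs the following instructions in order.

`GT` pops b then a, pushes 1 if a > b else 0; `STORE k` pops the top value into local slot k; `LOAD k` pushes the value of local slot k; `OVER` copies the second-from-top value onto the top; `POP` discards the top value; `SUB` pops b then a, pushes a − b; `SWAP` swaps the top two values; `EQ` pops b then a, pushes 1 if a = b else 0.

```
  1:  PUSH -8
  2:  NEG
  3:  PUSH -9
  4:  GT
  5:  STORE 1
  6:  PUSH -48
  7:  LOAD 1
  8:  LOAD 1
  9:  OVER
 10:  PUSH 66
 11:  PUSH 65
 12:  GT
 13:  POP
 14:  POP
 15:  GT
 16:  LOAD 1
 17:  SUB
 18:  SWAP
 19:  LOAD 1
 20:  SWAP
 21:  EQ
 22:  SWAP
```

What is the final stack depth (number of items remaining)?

2

PUSH -8   -8
NEG       8
PUSH -9   8 -9
GT        1
STORE 1   (empty)
PUSH -48  -48
LOAD 1    -48 1
LOAD 1    -48 1 1
OVER      -48 1 1 1
PUSH 66   -48 1 1 1 66
PUSH 65   -48 1 1 1 66 65
GT        -48 1 1 1 1
POP       -48 1 1 1
POP       -48 1 1
GT        -48 0
LOAD 1    -48 0 1
SUB       -48 -1
SWAP      -1 -48
LOAD 1    -1 -48 1
SWAP      -1 1 -48
EQ        -1 0
SWAP      0 -1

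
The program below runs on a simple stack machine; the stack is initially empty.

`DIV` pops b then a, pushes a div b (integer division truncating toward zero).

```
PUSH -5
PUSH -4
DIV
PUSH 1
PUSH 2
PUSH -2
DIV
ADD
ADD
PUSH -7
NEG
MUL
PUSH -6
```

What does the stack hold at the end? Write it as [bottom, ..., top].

[7, -6]

PUSH -5 : -5
PUSH -4 : -5 -4
DIV     : 1
PUSH 1  : 1 1
PUSH 2  : 1 1 2
PUSH -2 : 1 1 2 -2
DIV     : 1 1 -1
ADD     : 1 0
ADD     : 1
PUSH -7 : 1 -7
NEG     : 1 7
MUL     : 7
PUSH -6 : 7 -6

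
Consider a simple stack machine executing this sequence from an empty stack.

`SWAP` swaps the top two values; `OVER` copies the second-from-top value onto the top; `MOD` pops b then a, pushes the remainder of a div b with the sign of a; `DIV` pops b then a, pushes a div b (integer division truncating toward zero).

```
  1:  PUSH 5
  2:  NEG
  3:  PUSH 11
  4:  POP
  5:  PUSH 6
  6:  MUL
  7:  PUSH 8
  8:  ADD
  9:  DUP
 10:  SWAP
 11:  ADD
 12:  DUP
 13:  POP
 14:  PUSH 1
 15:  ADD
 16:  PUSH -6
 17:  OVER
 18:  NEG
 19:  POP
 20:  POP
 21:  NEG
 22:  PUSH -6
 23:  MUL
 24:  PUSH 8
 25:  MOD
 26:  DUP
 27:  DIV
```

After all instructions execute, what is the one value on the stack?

1

PUSH 5  → 5
NEG     → -5
PUSH 11 → -5 11
POP     → -5
PUSH 6  → -5 6
MUL     → -30
PUSH 8  → -30 8
ADD     → -22
DUP     → -22 -22
SWAP    → -22 -22
ADD     → -44
DUP     → -44 -44
POP     → -44
PUSH 1  → -44 1
ADD     → -43
PUSH -6 → -43 -6
OVER    → -43 -6 -43
NEG     → -43 -6 43
POP     → -43 -6
POP     → -43
NEG     → 43
PUSH -6 → 43 -6
MUL     → -258
PUSH 8  → -258 8
MOD     → -2
DUP     → -2 -2
DIV     → 1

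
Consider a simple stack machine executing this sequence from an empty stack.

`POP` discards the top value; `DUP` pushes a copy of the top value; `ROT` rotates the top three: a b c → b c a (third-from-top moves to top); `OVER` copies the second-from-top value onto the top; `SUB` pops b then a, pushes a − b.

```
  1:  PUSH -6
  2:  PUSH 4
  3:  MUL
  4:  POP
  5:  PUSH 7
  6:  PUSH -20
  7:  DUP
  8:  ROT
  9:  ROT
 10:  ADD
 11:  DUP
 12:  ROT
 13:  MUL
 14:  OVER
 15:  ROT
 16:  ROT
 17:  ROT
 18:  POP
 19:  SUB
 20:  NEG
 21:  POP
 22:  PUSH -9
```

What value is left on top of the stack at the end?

PUSH -6   [-6]
PUSH 4    [-6, 4]
MUL       [-24]
POP       []
PUSH 7    [7]
PUSH -20  [7, -20]
DUP       [7, -20, -20]
ROT       [-20, -20, 7]
ROT       [-20, 7, -20]
ADD       [-20, -13]
DUP       [-20, -13, -13]
ROT       [-13, -13, -20]
MUL       [-13, 260]
OVER      [-13, 260, -13]
ROT       [260, -13, -13]
ROT       [-13, -13, 260]
ROT       [-13, 260, -13]
POP       [-13, 260]
SUB       [-273]
NEG       [273]
POP       []
PUSH -9   [-9]

-9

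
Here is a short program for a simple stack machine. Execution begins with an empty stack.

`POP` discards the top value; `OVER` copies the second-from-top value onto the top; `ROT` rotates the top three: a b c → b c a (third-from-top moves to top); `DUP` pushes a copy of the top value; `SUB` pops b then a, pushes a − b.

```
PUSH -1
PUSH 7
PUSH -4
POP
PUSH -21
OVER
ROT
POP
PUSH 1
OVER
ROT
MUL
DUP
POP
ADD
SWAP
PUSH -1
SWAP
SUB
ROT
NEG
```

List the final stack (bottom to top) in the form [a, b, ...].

PUSH -1  : -1
PUSH 7   : -1 7
PUSH -4  : -1 7 -4
POP      : -1 7
PUSH -21 : -1 7 -21
OVER     : -1 7 -21 7
ROT      : -1 -21 7 7
POP      : -1 -21 7
PUSH 1   : -1 -21 7 1
OVER     : -1 -21 7 1 7
ROT      : -1 -21 1 7 7
MUL      : -1 -21 1 49
DUP      : -1 -21 1 49 49
POP      : -1 -21 1 49
ADD      : -1 -21 50
SWAP     : -1 50 -21
PUSH -1  : -1 50 -21 -1
SWAP     : -1 50 -1 -21
SUB      : -1 50 20
ROT      : 50 20 -1
NEG      : 50 20 1

[50, 20, 1]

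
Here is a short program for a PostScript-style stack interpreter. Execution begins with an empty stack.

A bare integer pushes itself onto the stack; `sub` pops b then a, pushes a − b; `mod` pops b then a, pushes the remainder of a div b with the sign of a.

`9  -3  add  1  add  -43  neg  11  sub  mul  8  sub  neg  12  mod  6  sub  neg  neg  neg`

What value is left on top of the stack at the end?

6

9   → 9
-3  → 9 -3
add → 6
1   → 6 1
add → 7
-43 → 7 -43
neg → 7 43
11  → 7 43 11
sub → 7 32
mul → 224
8   → 224 8
sub → 216
neg → -216
12  → -216 12
mod → 0
6   → 0 6
sub → -6
neg → 6
neg → -6
neg → 6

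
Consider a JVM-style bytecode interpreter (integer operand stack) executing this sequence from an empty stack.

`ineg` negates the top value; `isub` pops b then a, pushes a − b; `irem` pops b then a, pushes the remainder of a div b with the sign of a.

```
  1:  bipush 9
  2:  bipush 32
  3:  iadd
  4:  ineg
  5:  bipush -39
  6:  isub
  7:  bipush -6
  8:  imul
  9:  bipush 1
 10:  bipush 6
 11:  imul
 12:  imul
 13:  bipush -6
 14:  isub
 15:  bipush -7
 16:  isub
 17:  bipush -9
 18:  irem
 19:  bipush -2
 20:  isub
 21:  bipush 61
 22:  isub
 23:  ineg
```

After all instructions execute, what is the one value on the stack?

55

bipush 9   : 9
bipush 32  : 9 32
iadd       : 41
ineg       : -41
bipush -39 : -41 -39
isub       : -2
bipush -6  : -2 -6
imul       : 12
bipush 1   : 12 1
bipush 6   : 12 1 6
imul       : 12 6
imul       : 72
bipush -6  : 72 -6
isub       : 78
bipush -7  : 78 -7
isub       : 85
bipush -9  : 85 -9
irem       : 4
bipush -2  : 4 -2
isub       : 6
bipush 61  : 6 61
isub       : -55
ineg       : 55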